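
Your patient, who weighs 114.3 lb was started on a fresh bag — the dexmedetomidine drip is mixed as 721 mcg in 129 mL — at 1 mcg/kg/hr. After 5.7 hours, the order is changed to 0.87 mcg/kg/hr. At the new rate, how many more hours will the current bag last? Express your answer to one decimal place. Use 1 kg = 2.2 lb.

9.4 hours

Initial rate:
Weight = 114.3 lb ÷ 2.2 lb/kg = 51.95455 kg
Dose = 1 mcg/kg/hr × 51.95455 kg = 51.95455 mcg/hr
Concentration = 721 mcg ÷ 129 mL = 5.589147 mcg/mL
Rate = 51.95455 mcg/hr ÷ 5.589147 mcg/mL = 9.295612 mL/hr
Volume infused so far = 9.295612 mL/hr × 5.7 hr = 52.98499 mL
Volume remaining = 129 − 52.98499 = 76.01501 mL
New rate:
Dose = 0.87 mcg/kg/hr × 51.95455 kg = 45.20045 mcg/hr
Rate = 45.20045 mcg/hr ÷ 5.589147 mcg/mL = 8.087183 mL/hr
Time remaining = 76.01501 mL ÷ 8.087183 mL/hr = 9.399443 hr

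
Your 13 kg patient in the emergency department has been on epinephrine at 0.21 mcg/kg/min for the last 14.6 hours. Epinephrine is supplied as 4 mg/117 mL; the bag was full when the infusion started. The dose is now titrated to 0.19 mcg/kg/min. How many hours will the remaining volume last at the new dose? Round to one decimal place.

Initial rate:
Dose = 0.21 mcg/kg/min × 13 kg = 2.73 mcg/min
2.73 mcg/min × 60 min/hr = 163.8 mcg/hr
Concentration = 4 mg ÷ 117 mL = 0.03418803 mg/mL = 34.18803 mcg/mL
Rate = 163.8 mcg/hr ÷ 34.18803 mcg/mL = 4.79115 mL/hr
Volume infused so far = 4.79115 mL/hr × 14.6 hr = 69.95079 mL
Volume remaining = 117 − 69.95079 = 47.04921 mL
New rate:
Dose = 0.19 mcg/kg/min × 13 kg = 2.47 mcg/min
2.47 mcg/min × 60 min/hr = 148.2 mcg/hr
Rate = 148.2 mcg/hr ÷ 34.18803 mcg/mL = 4.33485 mL/hr
Time remaining = 47.04921 mL ÷ 4.33485 mL/hr = 10.85371 hr

10.9 hours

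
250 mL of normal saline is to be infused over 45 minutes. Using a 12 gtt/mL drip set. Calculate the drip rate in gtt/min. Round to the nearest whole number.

250 mL ÷ (45 min) = 5.555556 mL/min
5.555556 mL/min × 12 gtt/mL = 66.66667 gtt/min

67 gtt/min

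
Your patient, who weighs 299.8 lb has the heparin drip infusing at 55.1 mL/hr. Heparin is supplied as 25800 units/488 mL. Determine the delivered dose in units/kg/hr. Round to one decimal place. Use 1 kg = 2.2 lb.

21.4 units/kg/hr

Weight = 299.8 lb ÷ 2.2 lb/kg = 136.2727 kg
Concentration = 25800 units ÷ 488 mL = 52.86885 units/mL
Drug rate = 55.1 mL/hr × 52.86885 units/mL = 2913.074 units/hr
2913.074 units/hr ÷ 136.2727 kg = 21.37679 units/kg/hr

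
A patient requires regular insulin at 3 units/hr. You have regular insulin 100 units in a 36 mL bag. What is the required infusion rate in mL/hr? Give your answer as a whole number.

1 mL/hr

Concentration = 100 units ÷ 36 mL = 2.777778 units/mL
Rate = 3 units/hr ÷ 2.777778 units/mL = 1.08 mL/hr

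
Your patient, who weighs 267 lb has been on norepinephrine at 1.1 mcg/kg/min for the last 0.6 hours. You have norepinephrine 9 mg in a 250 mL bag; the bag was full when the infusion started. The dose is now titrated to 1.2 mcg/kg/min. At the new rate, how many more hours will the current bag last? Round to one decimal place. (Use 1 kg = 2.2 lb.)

0.5 hours

Initial rate:
Weight = 267 lb ÷ 2.2 lb/kg = 121.3636 kg
Dose = 1.1 mcg/kg/min × 121.3636 kg = 133.5 mcg/min
133.5 mcg/min × 60 min/hr = 8010 mcg/hr
Concentration = 9 mg ÷ 250 mL = 0.036 mg/mL = 36 mcg/mL
Rate = 8010 mcg/hr ÷ 36 mcg/mL = 222.5 mL/hr
Volume infused so far = 222.5 mL/hr × 0.6 hr = 133.5 mL
Volume remaining = 250 − 133.5 = 116.5 mL
New rate:
Dose = 1.2 mcg/kg/min × 121.3636 kg = 145.6364 mcg/min
145.6364 mcg/min × 60 min/hr = 8738.182 mcg/hr
Rate = 8738.182 mcg/hr ÷ 36 mcg/mL = 242.7273 mL/hr
Time remaining = 116.5 mL ÷ 242.7273 mL/hr = 0.4799625 hr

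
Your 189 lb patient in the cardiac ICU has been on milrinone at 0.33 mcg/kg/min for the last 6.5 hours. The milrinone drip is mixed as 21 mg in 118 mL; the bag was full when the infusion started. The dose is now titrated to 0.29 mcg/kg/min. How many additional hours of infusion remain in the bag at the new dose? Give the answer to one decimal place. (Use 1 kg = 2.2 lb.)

Initial rate:
Weight = 189 lb ÷ 2.2 lb/kg = 85.90909 kg
Dose = 0.33 mcg/kg/min × 85.90909 kg = 28.35 mcg/min
28.35 mcg/min × 60 min/hr = 1701 mcg/hr
Concentration = 21 mg ÷ 118 mL = 0.1779661 mg/mL = 177.9661 mcg/mL
Rate = 1701 mcg/hr ÷ 177.9661 mcg/mL = 9.558 mL/hr
Volume infused so far = 9.558 mL/hr × 6.5 hr = 62.127 mL
Volume remaining = 118 − 62.127 = 55.873 mL
New rate:
Dose = 0.29 mcg/kg/min × 85.90909 kg = 24.91364 mcg/min
24.91364 mcg/min × 60 min/hr = 1494.818 mcg/hr
Rate = 1494.818 mcg/hr ÷ 177.9661 mcg/mL = 8.399455 mL/hr
Time remaining = 55.873 mL ÷ 8.399455 mL/hr = 6.65198 hr

6.7 hours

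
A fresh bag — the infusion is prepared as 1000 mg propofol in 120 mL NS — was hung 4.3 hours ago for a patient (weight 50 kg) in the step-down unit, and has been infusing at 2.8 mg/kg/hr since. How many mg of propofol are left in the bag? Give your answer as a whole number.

398 mg

Dose = 2.8 mg/kg/hr × 50 kg = 140 mg/hr
Concentration = 1000 mg ÷ 120 mL = 8.333333 mg/mL
Rate = 140 mg/hr ÷ 8.333333 mg/mL = 16.8 mL/hr
Volume infused = 16.8 mL/hr × 4.3 hr = 72.24 mL
Volume remaining = 120 − 72.24 = 47.76 mL
Drug remaining = 47.76 mL × 8.333333 mg/mL = 398 mg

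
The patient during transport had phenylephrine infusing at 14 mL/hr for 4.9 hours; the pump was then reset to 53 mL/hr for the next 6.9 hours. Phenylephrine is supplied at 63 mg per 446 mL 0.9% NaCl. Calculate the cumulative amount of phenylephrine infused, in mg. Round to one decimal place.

Concentration = 63 mg ÷ 446 mL = 0.1412556 mg/mL
Stage 1: 14 mL/hr × 4.9 hr = 68.6 mL → 68.6 mL × 0.1412556 mg/mL = 9.690135 mg
Stage 2: 53 mL/hr × 6.9 hr = 365.7 mL → 365.7 mL × 0.1412556 mg/mL = 51.65717 mg
Total = 9.690135 + 51.65717 = 61.34731 mg

61.3 mg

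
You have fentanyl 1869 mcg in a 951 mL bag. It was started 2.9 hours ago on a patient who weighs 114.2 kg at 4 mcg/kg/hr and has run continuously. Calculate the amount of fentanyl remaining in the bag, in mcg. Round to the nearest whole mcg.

Dose = 4 mcg/kg/hr × 114.2 kg = 456.8 mcg/hr
Concentration = 1869 mcg ÷ 951 mL = 1.9653 mcg/mL
Rate = 456.8 mcg/hr ÷ 1.9653 mcg/mL = 232.4327 mL/hr
Volume infused = 232.4327 mL/hr × 2.9 hr = 674.055 mL
Volume remaining = 951 − 674.055 = 276.945 mL
Drug remaining = 276.945 mL × 1.9653 mcg/mL = 544.28 mcg

544 mcg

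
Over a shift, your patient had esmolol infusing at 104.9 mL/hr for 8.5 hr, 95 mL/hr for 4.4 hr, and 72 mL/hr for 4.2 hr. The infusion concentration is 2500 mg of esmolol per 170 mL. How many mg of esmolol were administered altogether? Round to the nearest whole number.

23707 mg

Concentration = 2500 mg ÷ 170 mL = 14.70588 mg/mL
Stage 1: 104.9 mL/hr × 8.5 hr = 891.65 mL → 891.65 mL × 14.70588 mg/mL = 13112.5 mg
Stage 2: 95 mL/hr × 4.4 hr = 418 mL → 418 mL × 14.70588 mg/mL = 6147.059 mg
Stage 3: 72 mL/hr × 4.2 hr = 302.4 mL → 302.4 mL × 14.70588 mg/mL = 4447.059 mg
Total = 13112.5 + 6147.059 + 4447.059 = 23706.62 mg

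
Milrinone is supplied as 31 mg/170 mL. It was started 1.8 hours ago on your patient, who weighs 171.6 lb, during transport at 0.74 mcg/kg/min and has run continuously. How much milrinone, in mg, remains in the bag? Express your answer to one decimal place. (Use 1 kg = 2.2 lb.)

24.8 mg

Weight = 171.6 lb ÷ 2.2 lb/kg = 78 kg
Dose = 0.74 mcg/kg/min × 78 kg = 57.72 mcg/min
57.72 mcg/min × 60 min/hr = 3463.2 mcg/hr
Concentration = 31 mg ÷ 170 mL = 0.1823529 mg/mL = 182.3529 mcg/mL
Rate = 3463.2 mcg/hr ÷ 182.3529 mcg/mL = 18.99174 mL/hr
Volume infused = 18.99174 mL/hr × 1.8 hr = 34.18514 mL
Volume remaining = 170 − 34.18514 = 135.8149 mL
Drug remaining = 135.8149 mL × 182.3529 mcg/mL = 24766.24 mcg = 24.76624 mg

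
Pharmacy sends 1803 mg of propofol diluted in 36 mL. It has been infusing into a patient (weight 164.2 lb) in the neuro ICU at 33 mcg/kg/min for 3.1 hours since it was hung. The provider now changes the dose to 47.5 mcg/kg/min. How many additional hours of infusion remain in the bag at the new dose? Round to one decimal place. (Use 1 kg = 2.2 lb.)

Initial rate:
Weight = 164.2 lb ÷ 2.2 lb/kg = 74.63636 kg
Dose = 33 mcg/kg/min × 74.63636 kg = 2463 mcg/min
2463 mcg/min × 60 min/hr = 147780 mcg/hr
Concentration = 1803 mg ÷ 36 mL = 50.08333 mg/mL = 50083.33 mcg/mL
Rate = 147780 mcg/hr ÷ 50083.33 mcg/mL = 2.950682 mL/hr
Volume infused so far = 2.950682 mL/hr × 3.1 hr = 9.147115 mL
Volume remaining = 36 − 9.147115 = 26.85289 mL
New rate:
Dose = 47.5 mcg/kg/min × 74.63636 kg = 3545.227 mcg/min
3545.227 mcg/min × 60 min/hr = 212713.6 mcg/hr
Rate = 212713.6 mcg/hr ÷ 50083.33 mcg/mL = 4.247194 mL/hr
Time remaining = 26.85289 mL ÷ 4.247194 mL/hr = 6.3225 hr

6.3 hours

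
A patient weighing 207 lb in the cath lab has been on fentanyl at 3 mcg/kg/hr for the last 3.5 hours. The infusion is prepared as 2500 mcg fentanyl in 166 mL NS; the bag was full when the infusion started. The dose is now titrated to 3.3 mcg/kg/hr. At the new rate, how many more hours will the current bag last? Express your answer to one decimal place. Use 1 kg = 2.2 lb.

Initial rate:
Weight = 207 lb ÷ 2.2 lb/kg = 94.09091 kg
Dose = 3 mcg/kg/hr × 94.09091 kg = 282.2727 mcg/hr
Concentration = 2500 mcg ÷ 166 mL = 15.06024 mcg/mL
Rate = 282.2727 mcg/hr ÷ 15.06024 mcg/mL = 18.74291 mL/hr
Volume infused so far = 18.74291 mL/hr × 3.5 hr = 65.60018 mL
Volume remaining = 166 − 65.60018 = 100.3998 mL
New rate:
Dose = 3.3 mcg/kg/hr × 94.09091 kg = 310.5 mcg/hr
Rate = 310.5 mcg/hr ÷ 15.06024 mcg/mL = 20.6172 mL/hr
Time remaining = 100.3998 mL ÷ 20.6172 mL/hr = 4.869712 hr

4.9 hours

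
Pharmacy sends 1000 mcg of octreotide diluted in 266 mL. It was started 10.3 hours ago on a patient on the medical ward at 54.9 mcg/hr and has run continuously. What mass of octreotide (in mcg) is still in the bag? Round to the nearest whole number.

Concentration = 1000 mcg ÷ 266 mL = 3.759398 mcg/mL
Rate = 54.9 mcg/hr ÷ 3.759398 mcg/mL = 14.6034 mL/hr
Volume infused = 14.6034 mL/hr × 10.3 hr = 150.415 mL
Volume remaining = 266 − 150.415 = 115.585 mL
Drug remaining = 115.585 mL × 3.759398 mcg/mL = 434.53 mcg

435 mcg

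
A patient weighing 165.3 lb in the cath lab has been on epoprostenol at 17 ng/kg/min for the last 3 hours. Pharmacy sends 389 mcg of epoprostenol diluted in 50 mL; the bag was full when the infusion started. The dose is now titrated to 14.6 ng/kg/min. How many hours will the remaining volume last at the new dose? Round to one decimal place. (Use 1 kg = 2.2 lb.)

2.4 hours

Initial rate:
Weight = 165.3 lb ÷ 2.2 lb/kg = 75.13636 kg
Dose = 17 ng/kg/min × 75.13636 kg = 1277.318 ng/min
1277.318 ng/min × 60 min/hr = 76639.09 ng/hr
Concentration = 389 mcg ÷ 50 mL = 7.78 mcg/mL = 7780 ng/mL
Rate = 76639.09 ng/hr ÷ 7780 ng/mL = 9.850783 mL/hr
Volume infused so far = 9.850783 mL/hr × 3 hr = 29.55235 mL
Volume remaining = 50 − 29.55235 = 20.44765 mL
New rate:
Dose = 14.6 ng/kg/min × 75.13636 kg = 1096.991 ng/min
1096.991 ng/min × 60 min/hr = 65819.45 ng/hr
Rate = 65819.45 ng/hr ÷ 7780 ng/mL = 8.460084 mL/hr
Time remaining = 20.44765 mL ÷ 8.460084 mL/hr = 2.416956 hr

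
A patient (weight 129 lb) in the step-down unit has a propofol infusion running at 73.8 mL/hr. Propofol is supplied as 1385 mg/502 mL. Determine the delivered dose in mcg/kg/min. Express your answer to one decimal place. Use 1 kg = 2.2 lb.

57.9 mcg/kg/min

Weight = 129 lb ÷ 2.2 lb/kg = 58.63636 kg
Concentration = 1385 mg ÷ 502 mL = 2.758964 mg/mL = 2758.964 mcg/mL
Drug rate = 73.8 mL/hr × 2758.964 mcg/mL = 203611.6 mcg/hr
203611.6 mcg/hr ÷ 60 min/hr = 3393.526 mcg/min
3393.526 mcg/min ÷ 58.63636 kg = 57.87409 mcg/kg/min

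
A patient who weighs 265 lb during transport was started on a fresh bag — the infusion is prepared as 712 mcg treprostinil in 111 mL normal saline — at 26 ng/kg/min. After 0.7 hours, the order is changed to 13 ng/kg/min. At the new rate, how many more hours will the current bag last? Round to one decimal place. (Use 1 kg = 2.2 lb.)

6.2 hours

Initial rate:
Weight = 265 lb ÷ 2.2 lb/kg = 120.4545 kg
Dose = 26 ng/kg/min × 120.4545 kg = 3131.818 ng/min
3131.818 ng/min × 60 min/hr = 187909.1 ng/hr
Concentration = 712 mcg ÷ 111 mL = 6.414414 mcg/mL = 6414.414 ng/mL
Rate = 187909.1 ng/hr ÷ 6414.414 ng/mL = 29.29482 mL/hr
Volume infused so far = 29.29482 mL/hr × 0.7 hr = 20.50637 mL
Volume remaining = 111 − 20.50637 = 90.49363 mL
New rate:
Dose = 13 ng/kg/min × 120.4545 kg = 1565.909 ng/min
1565.909 ng/min × 60 min/hr = 93954.55 ng/hr
Rate = 93954.55 ng/hr ÷ 6414.414 ng/mL = 14.64741 mL/hr
Time remaining = 90.49363 mL ÷ 14.64741 mL/hr = 6.178133 hr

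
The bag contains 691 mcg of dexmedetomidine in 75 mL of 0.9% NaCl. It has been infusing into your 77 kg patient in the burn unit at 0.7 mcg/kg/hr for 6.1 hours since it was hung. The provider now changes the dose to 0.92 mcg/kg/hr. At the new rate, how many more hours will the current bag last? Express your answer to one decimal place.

5.1 hours

Initial rate:
Dose = 0.7 mcg/kg/hr × 77 kg = 53.9 mcg/hr
Concentration = 691 mcg ÷ 75 mL = 9.213333 mcg/mL
Rate = 53.9 mcg/hr ÷ 9.213333 mcg/mL = 5.850217 mL/hr
Volume infused so far = 5.850217 mL/hr × 6.1 hr = 35.68632 mL
Volume remaining = 75 − 35.68632 = 39.31368 mL
New rate:
Dose = 0.92 mcg/kg/hr × 77 kg = 70.84 mcg/hr
Rate = 70.84 mcg/hr ÷ 9.213333 mcg/mL = 7.688857 mL/hr
Time remaining = 39.31368 mL ÷ 7.688857 mL/hr = 5.113072 hr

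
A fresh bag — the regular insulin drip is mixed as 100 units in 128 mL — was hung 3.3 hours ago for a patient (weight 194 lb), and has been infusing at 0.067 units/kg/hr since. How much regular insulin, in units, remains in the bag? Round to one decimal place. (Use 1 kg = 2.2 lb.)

Weight = 194 lb ÷ 2.2 lb/kg = 88.18182 kg
Dose = 0.067 units/kg/hr × 88.18182 kg = 5.908182 units/hr
Concentration = 100 units ÷ 128 mL = 0.78125 units/mL
Rate = 5.908182 units/hr ÷ 0.78125 units/mL = 7.562473 mL/hr
Volume infused = 7.562473 mL/hr × 3.3 hr = 24.95616 mL
Volume remaining = 128 − 24.95616 = 103.0438 mL
Drug remaining = 103.0438 mL × 0.78125 units/mL = 80.503 units

80.5 units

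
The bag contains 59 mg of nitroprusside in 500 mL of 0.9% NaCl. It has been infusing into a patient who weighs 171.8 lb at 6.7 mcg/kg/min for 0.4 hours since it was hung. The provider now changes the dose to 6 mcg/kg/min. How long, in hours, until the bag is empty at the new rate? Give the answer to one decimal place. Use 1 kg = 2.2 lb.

Initial rate:
Weight = 171.8 lb ÷ 2.2 lb/kg = 78.09091 kg
Dose = 6.7 mcg/kg/min × 78.09091 kg = 523.2091 mcg/min
523.2091 mcg/min × 60 min/hr = 31392.55 mcg/hr
Concentration = 59 mg ÷ 500 mL = 0.118 mg/mL = 118 mcg/mL
Rate = 31392.55 mcg/hr ÷ 118 mcg/mL = 266.0385 mL/hr
Volume infused so far = 266.0385 mL/hr × 0.4 hr = 106.4154 mL
Volume remaining = 500 − 106.4154 = 393.5846 mL
New rate:
Dose = 6 mcg/kg/min × 78.09091 kg = 468.5455 mcg/min
468.5455 mcg/min × 60 min/hr = 28112.73 mcg/hr
Rate = 28112.73 mcg/hr ÷ 118 mcg/mL = 238.2435 mL/hr
Time remaining = 393.5846 mL ÷ 238.2435 mL/hr = 1.652027 hr

1.7 hours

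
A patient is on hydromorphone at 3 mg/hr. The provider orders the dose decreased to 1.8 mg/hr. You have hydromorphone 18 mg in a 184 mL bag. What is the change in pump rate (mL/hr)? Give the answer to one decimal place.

At the current dose:
Concentration = 18 mg ÷ 184 mL = 0.09782609 mg/mL
Rate = 3 mg/hr ÷ 0.09782609 mg/mL = 30.66667 mL/hr
At the new dose:
Rate = 1.8 mg/hr ÷ 0.09782609 mg/mL = 18.4 mL/hr
Change = 18.4 − 30.66667 = -12.26667 mL/hr → 12.26667 mL/hr decrease

12.3 mL/hr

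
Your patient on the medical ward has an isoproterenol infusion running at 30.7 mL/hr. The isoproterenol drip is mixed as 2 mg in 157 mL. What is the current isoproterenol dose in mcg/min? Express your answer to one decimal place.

Concentration = 2 mg ÷ 157 mL = 0.01273885 mg/mL = 12.73885 mcg/mL
Drug rate = 30.7 mL/hr × 12.73885 mcg/mL = 391.0828 mcg/hr
391.0828 mcg/hr ÷ 60 min/hr = 6.518047 mcg/min

6.5 mcg/min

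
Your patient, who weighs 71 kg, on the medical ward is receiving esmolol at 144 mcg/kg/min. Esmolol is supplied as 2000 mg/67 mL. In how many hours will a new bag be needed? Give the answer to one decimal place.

3.3 hours

Dose = 144 mcg/kg/min × 71 kg = 10224 mcg/min
10224 mcg/min × 60 min/hr = 613440 mcg/hr
Concentration = 2000 mg ÷ 67 mL = 29.85075 mg/mL = 29850.75 mcg/mL
Rate = 613440 mcg/hr ÷ 29850.75 mcg/mL = 20.55024 mL/hr
Duration = 67 mL ÷ 20.55024 mL/hr = 3.260303 hr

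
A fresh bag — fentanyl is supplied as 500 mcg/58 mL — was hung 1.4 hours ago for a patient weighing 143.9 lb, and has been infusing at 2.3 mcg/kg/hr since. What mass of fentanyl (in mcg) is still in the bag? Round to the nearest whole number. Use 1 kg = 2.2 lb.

Weight = 143.9 lb ÷ 2.2 lb/kg = 65.40909 kg
Dose = 2.3 mcg/kg/hr × 65.40909 kg = 150.4409 mcg/hr
Concentration = 500 mcg ÷ 58 mL = 8.62069 mcg/mL
Rate = 150.4409 mcg/hr ÷ 8.62069 mcg/mL = 17.45115 mL/hr
Volume infused = 17.45115 mL/hr × 1.4 hr = 24.4316 mL
Volume remaining = 58 − 24.4316 = 33.5684 mL
Drug remaining = 33.5684 mL × 8.62069 mcg/mL = 289.3827 mcg

289 mcg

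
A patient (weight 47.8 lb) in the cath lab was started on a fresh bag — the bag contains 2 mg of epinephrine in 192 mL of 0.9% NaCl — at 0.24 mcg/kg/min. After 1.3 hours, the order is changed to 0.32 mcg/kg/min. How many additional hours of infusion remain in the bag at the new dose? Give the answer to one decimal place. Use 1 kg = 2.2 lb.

3.8 hours

Initial rate:
Weight = 47.8 lb ÷ 2.2 lb/kg = 21.72727 kg
Dose = 0.24 mcg/kg/min × 21.72727 kg = 5.214545 mcg/min
5.214545 mcg/min × 60 min/hr = 312.8727 mcg/hr
Concentration = 2 mg ÷ 192 mL = 0.01041667 mg/mL = 10.41667 mcg/mL
Rate = 312.8727 mcg/hr ÷ 10.41667 mcg/mL = 30.03578 mL/hr
Volume infused so far = 30.03578 mL/hr × 1.3 hr = 39.04652 mL
Volume remaining = 192 − 39.04652 = 152.9535 mL
New rate:
Dose = 0.32 mcg/kg/min × 21.72727 kg = 6.952727 mcg/min
6.952727 mcg/min × 60 min/hr = 417.1636 mcg/hr
Rate = 417.1636 mcg/hr ÷ 10.41667 mcg/mL = 40.04771 mL/hr
Time remaining = 152.9535 mL ÷ 40.04771 mL/hr = 3.819282 hr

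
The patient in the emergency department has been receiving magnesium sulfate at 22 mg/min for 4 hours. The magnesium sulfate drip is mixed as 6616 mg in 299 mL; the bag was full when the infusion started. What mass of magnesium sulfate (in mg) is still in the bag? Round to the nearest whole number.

22 mg/min × 60 min/hr = 1320 mg/hr
Concentration = 6616 mg ÷ 299 mL = 22.12709 mg/mL
Rate = 1320 mg/hr ÷ 22.12709 mg/mL = 59.65538 mL/hr
Volume infused = 59.65538 mL/hr × 4 hr = 238.6215 mL
Volume remaining = 299 − 238.6215 = 60.37848 mL
Drug remaining = 60.37848 mL × 22.12709 mg/mL = 1336 mg

1336 mg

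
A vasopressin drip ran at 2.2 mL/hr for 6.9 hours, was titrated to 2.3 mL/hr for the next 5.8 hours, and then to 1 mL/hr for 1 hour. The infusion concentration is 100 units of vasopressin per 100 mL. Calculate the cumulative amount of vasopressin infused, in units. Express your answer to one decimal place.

29.5 units

Concentration = 100 units ÷ 100 mL = 1 units/mL
Stage 1: 2.2 mL/hr × 6.9 hr = 15.18 mL → 15.18 mL × 1 units/mL = 15.18 units
Stage 2: 2.3 mL/hr × 5.8 hr = 13.34 mL → 13.34 mL × 1 units/mL = 13.34 units
Stage 3: 1 mL/hr × 1 hr = 1 mL → 1 mL × 1 units/mL = 1 units
Total = 15.18 + 13.34 + 1 = 29.52 units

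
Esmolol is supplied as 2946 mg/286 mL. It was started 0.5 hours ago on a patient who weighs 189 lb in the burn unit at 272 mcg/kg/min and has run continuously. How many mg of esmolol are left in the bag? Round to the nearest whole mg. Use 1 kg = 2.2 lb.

Weight = 189 lb ÷ 2.2 lb/kg = 85.90909 kg
Dose = 272 mcg/kg/min × 85.90909 kg = 23367.27 mcg/min
23367.27 mcg/min × 60 min/hr = 1402036 mcg/hr
Concentration = 2946 mg ÷ 286 mL = 10.3007 mg/mL = 10300.7 mcg/mL
Rate = 1402036 mcg/hr ÷ 10300.7 mcg/mL = 136.1108 mL/hr
Volume infused = 136.1108 mL/hr × 0.5 hr = 68.0554 mL
Volume remaining = 286 − 68.0554 = 217.9446 mL
Drug remaining = 217.9446 mL × 10300.7 mcg/mL = 2244982 mcg = 2244.982 mg

2245 mg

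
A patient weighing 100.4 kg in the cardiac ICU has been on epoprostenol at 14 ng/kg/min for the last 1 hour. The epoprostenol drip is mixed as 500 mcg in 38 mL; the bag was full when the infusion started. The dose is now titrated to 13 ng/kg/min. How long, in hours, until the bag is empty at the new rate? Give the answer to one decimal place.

Initial rate:
Dose = 14 ng/kg/min × 100.4 kg = 1405.6 ng/min
1405.6 ng/min × 60 min/hr = 84336 ng/hr
Concentration = 500 mcg ÷ 38 mL = 13.15789 mcg/mL = 13157.89 ng/mL
Rate = 84336 ng/hr ÷ 13157.89 ng/mL = 6.409536 mL/hr
Volume infused so far = 6.409536 mL/hr × 1 hr = 6.409536 mL
Volume remaining = 38 − 6.409536 = 31.59046 mL
New rate:
Dose = 13 ng/kg/min × 100.4 kg = 1305.2 ng/min
1305.2 ng/min × 60 min/hr = 78312 ng/hr
Rate = 78312 ng/hr ÷ 13157.89 ng/mL = 5.951712 mL/hr
Time remaining = 31.59046 mL ÷ 5.951712 mL/hr = 5.307794 hr

5.3 hours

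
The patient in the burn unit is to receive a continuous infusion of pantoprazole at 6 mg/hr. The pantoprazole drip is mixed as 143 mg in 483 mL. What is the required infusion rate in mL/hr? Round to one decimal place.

20.3 mL/hr

Concentration = 143 mg ÷ 483 mL = 0.2960663 mg/mL
Rate = 6 mg/hr ÷ 0.2960663 mg/mL = 20.26573 mL/hr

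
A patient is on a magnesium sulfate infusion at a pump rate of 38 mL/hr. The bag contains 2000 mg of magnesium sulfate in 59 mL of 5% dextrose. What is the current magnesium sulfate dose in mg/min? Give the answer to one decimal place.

21.5 mg/min

Concentration = 2000 mg ÷ 59 mL = 33.89831 mg/mL
Drug rate = 38 mL/hr × 33.89831 mg/mL = 1288.136 mg/hr
1288.136 mg/hr ÷ 60 min/hr = 21.46893 mg/min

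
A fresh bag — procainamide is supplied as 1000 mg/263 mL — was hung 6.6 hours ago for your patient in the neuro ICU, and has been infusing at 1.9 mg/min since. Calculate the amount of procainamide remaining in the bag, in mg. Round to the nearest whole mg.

248 mg

1.9 mg/min × 60 min/hr = 114 mg/hr
Concentration = 1000 mg ÷ 263 mL = 3.802281 mg/mL
Rate = 114 mg/hr ÷ 3.802281 mg/mL = 29.982 mL/hr
Volume infused = 29.982 mL/hr × 6.6 hr = 197.8812 mL
Volume remaining = 263 − 197.8812 = 65.1188 mL
Drug remaining = 65.1188 mL × 3.802281 mg/mL = 247.6 mg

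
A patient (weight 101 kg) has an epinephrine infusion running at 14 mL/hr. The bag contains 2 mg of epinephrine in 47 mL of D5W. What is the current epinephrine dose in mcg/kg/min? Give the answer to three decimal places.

Concentration = 2 mg ÷ 47 mL = 0.04255319 mg/mL = 42.55319 mcg/mL
Drug rate = 14 mL/hr × 42.55319 mcg/mL = 595.7447 mcg/hr
595.7447 mcg/hr ÷ 60 min/hr = 9.929078 mcg/min
9.929078 mcg/min ÷ 101 kg = 0.0983077 mcg/kg/min

0.098 mcg/kg/min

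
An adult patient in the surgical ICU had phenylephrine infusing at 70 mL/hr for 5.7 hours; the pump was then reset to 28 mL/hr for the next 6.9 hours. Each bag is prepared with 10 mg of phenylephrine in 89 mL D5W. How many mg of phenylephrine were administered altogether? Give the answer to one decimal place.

66.5 mg

Concentration = 10 mg ÷ 89 mL = 0.1123596 mg/mL
Stage 1: 70 mL/hr × 5.7 hr = 399 mL → 399 mL × 0.1123596 mg/mL = 44.83146 mg
Stage 2: 28 mL/hr × 6.9 hr = 193.2 mL → 193.2 mL × 0.1123596 mg/mL = 21.70787 mg
Total = 44.83146 + 21.70787 = 66.53933 mg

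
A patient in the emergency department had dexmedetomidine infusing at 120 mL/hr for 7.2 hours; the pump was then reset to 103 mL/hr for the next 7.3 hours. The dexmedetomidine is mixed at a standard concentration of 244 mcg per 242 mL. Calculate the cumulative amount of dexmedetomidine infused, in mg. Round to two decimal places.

1.63 mg

Concentration = 244 mcg ÷ 242 mL = 1.008264 mcg/mL
Stage 1: 120 mL/hr × 7.2 hr = 864 mL → 864 mL × 1.008264 mcg/mL = 871.1405 mcg
Stage 2: 103 mL/hr × 7.3 hr = 751.9 mL → 751.9 mL × 1.008264 mcg/mL = 758.114 mcg
Total = 871.1405 + 758.114 = 1629.255 mcg = 1.629255 mg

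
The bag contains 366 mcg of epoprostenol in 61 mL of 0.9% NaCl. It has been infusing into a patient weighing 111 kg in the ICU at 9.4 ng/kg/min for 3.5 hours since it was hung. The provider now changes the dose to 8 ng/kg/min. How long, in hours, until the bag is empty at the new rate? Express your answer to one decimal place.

Initial rate:
Dose = 9.4 ng/kg/min × 111 kg = 1043.4 ng/min
1043.4 ng/min × 60 min/hr = 62604 ng/hr
Concentration = 366 mcg ÷ 61 mL = 6 mcg/mL = 6000 ng/mL
Rate = 62604 ng/hr ÷ 6000 ng/mL = 10.434 mL/hr
Volume infused so far = 10.434 mL/hr × 3.5 hr = 36.519 mL
Volume remaining = 61 − 36.519 = 24.481 mL
New rate:
Dose = 8 ng/kg/min × 111 kg = 888 ng/min
888 ng/min × 60 min/hr = 53280 ng/hr
Rate = 53280 ng/hr ÷ 6000 ng/mL = 8.88 mL/hr
Time remaining = 24.481 mL ÷ 8.88 mL/hr = 2.756869 hr

2.8 hours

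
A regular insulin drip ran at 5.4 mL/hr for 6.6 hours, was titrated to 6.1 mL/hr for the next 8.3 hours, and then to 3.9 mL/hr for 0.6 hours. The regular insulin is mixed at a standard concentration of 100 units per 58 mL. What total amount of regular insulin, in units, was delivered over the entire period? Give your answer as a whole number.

153 units

Concentration = 100 units ÷ 58 mL = 1.724138 units/mL
Stage 1: 5.4 mL/hr × 6.6 hr = 35.64 mL → 35.64 mL × 1.724138 units/mL = 61.44828 units
Stage 2: 6.1 mL/hr × 8.3 hr = 50.63 mL → 50.63 mL × 1.724138 units/mL = 87.2931 units
Stage 3: 3.9 mL/hr × 0.6 hr = 2.34 mL → 2.34 mL × 1.724138 units/mL = 4.034483 units
Total = 61.44828 + 87.2931 + 4.034483 = 152.7759 units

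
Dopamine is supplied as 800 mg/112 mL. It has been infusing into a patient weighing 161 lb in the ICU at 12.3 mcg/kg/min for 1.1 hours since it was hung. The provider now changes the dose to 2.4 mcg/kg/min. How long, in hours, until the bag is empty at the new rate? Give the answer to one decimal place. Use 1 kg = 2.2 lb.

Initial rate:
Weight = 161 lb ÷ 2.2 lb/kg = 73.18182 kg
Dose = 12.3 mcg/kg/min × 73.18182 kg = 900.1364 mcg/min
900.1364 mcg/min × 60 min/hr = 54008.18 mcg/hr
Concentration = 800 mg ÷ 112 mL = 7.142857 mg/mL = 7142.857 mcg/mL
Rate = 54008.18 mcg/hr ÷ 7142.857 mcg/mL = 7.561145 mL/hr
Volume infused so far = 7.561145 mL/hr × 1.1 hr = 8.31726 mL
Volume remaining = 112 − 8.31726 = 103.6827 mL
New rate:
Dose = 2.4 mcg/kg/min × 73.18182 kg = 175.6364 mcg/min
175.6364 mcg/min × 60 min/hr = 10538.18 mcg/hr
Rate = 10538.18 mcg/hr ÷ 7142.857 mcg/mL = 1.475345 mL/hr
Time remaining = 103.6827 mL ÷ 1.475345 mL/hr = 70.27692 hr

70.3 hours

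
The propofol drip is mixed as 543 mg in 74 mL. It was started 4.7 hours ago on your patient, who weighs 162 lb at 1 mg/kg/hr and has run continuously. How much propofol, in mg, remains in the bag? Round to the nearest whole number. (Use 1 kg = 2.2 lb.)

197 mg

Weight = 162 lb ÷ 2.2 lb/kg = 73.63636 kg
Dose = 1 mg/kg/hr × 73.63636 kg = 73.63636 mg/hr
Concentration = 543 mg ÷ 74 mL = 7.337838 mg/mL
Rate = 73.63636 mg/hr ÷ 7.337838 mg/mL = 10.03516 mL/hr
Volume infused = 10.03516 mL/hr × 4.7 hr = 47.16524 mL
Volume remaining = 74 − 47.16524 = 26.83476 mL
Drug remaining = 26.83476 mL × 7.337838 mg/mL = 196.9091 mg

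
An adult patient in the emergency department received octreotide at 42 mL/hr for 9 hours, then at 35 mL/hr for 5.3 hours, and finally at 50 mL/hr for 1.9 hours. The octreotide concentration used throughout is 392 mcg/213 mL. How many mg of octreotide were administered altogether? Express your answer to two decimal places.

1.21 mg

Concentration = 392 mcg ÷ 213 mL = 1.840376 mcg/mL
Stage 1: 42 mL/hr × 9 hr = 378 mL → 378 mL × 1.840376 mcg/mL = 695.662 mcg
Stage 2: 35 mL/hr × 5.3 hr = 185.5 mL → 185.5 mL × 1.840376 mcg/mL = 341.3897 mcg
Stage 3: 50 mL/hr × 1.9 hr = 95 mL → 95 mL × 1.840376 mcg/mL = 174.8357 mcg
Total = 695.662 + 341.3897 + 174.8357 = 1211.887 mcg = 1.211887 mg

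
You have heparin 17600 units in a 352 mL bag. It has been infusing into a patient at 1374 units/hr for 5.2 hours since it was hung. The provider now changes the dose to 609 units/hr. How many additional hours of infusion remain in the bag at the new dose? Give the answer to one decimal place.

17.2 hours

Initial rate:
Concentration = 17600 units ÷ 352 mL = 50 units/mL
Rate = 1374 units/hr ÷ 50 units/mL = 27.48 mL/hr
Volume infused so far = 27.48 mL/hr × 5.2 hr = 142.896 mL
Volume remaining = 352 − 142.896 = 209.104 mL
New rate:
Rate = 609 units/hr ÷ 50 units/mL = 12.18 mL/hr
Time remaining = 209.104 mL ÷ 12.18 mL/hr = 17.16782 hr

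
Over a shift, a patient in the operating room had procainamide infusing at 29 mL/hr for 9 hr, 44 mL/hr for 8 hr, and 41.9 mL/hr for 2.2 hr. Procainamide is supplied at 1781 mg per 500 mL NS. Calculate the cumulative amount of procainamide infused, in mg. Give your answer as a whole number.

2512 mg

Concentration = 1781 mg ÷ 500 mL = 3.562 mg/mL
Stage 1: 29 mL/hr × 9 hr = 261 mL → 261 mL × 3.562 mg/mL = 929.682 mg
Stage 2: 44 mL/hr × 8 hr = 352 mL → 352 mL × 3.562 mg/mL = 1253.824 mg
Stage 3: 41.9 mL/hr × 2.2 hr = 92.18 mL → 92.18 mL × 3.562 mg/mL = 328.3452 mg
Total = 929.682 + 1253.824 + 328.3452 = 2511.851 mg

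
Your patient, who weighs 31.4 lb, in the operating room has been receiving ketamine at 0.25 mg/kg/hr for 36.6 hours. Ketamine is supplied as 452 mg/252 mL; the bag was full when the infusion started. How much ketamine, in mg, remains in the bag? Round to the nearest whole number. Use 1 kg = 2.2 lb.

321 mg

Weight = 31.4 lb ÷ 2.2 lb/kg = 14.27273 kg
Dose = 0.25 mg/kg/hr × 14.27273 kg = 3.568182 mg/hr
Concentration = 452 mg ÷ 252 mL = 1.793651 mg/mL
Rate = 3.568182 mg/hr ÷ 1.793651 mg/mL = 1.98934 mL/hr
Volume infused = 1.98934 mL/hr × 36.6 hr = 72.80986 mL
Volume remaining = 252 − 72.80986 = 179.1901 mL
Drug remaining = 179.1901 mL × 1.793651 mg/mL = 321.4045 mg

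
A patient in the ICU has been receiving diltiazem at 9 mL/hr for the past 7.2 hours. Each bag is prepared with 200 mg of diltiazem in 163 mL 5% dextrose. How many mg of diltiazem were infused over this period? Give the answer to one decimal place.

Concentration = 200 mg ÷ 163 mL = 1.226994 mg/mL
Drug rate = 9 mL/hr × 1.226994 mg/mL = 11.04294 mg/hr
Total = 11.04294 mg/hr × 7.2 hr = 79.5092 mg

79.5 mg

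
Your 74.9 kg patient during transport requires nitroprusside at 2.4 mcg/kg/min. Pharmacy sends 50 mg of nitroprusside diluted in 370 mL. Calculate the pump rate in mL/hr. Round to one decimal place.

79.8 mL/hr

Dose = 2.4 mcg/kg/min × 74.9 kg = 179.76 mcg/min
179.76 mcg/min × 60 min/hr = 10785.6 mcg/hr
Concentration = 50 mg ÷ 370 mL = 0.1351351 mg/mL = 135.1351 mcg/mL
Rate = 10785.6 mcg/hr ÷ 135.1351 mcg/mL = 79.81344 mL/hr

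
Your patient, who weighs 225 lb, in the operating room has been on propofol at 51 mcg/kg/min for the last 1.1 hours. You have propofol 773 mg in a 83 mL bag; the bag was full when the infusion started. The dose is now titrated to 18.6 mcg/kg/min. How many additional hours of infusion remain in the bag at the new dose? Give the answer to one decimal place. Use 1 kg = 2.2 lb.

3.8 hours

Initial rate:
Weight = 225 lb ÷ 2.2 lb/kg = 102.2727 kg
Dose = 51 mcg/kg/min × 102.2727 kg = 5215.909 mcg/min
5215.909 mcg/min × 60 min/hr = 312954.5 mcg/hr
Concentration = 773 mg ÷ 83 mL = 9.313253 mg/mL = 9313.253 mcg/mL
Rate = 312954.5 mcg/hr ÷ 9313.253 mcg/mL = 33.60314 mL/hr
Volume infused so far = 33.60314 mL/hr × 1.1 hr = 36.96345 mL
Volume remaining = 83 − 36.96345 = 46.03655 mL
New rate:
Dose = 18.6 mcg/kg/min × 102.2727 kg = 1902.273 mcg/min
1902.273 mcg/min × 60 min/hr = 114136.4 mcg/hr
Rate = 114136.4 mcg/hr ÷ 9313.253 mcg/mL = 12.25526 mL/hr
Time remaining = 46.03655 mL ÷ 12.25526 mL/hr = 3.756472 hr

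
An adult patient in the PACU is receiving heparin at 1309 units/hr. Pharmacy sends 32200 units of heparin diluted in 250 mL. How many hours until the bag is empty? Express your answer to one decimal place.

24.6 hours

Concentration = 32200 units ÷ 250 mL = 128.8 units/mL
Rate = 1309 units/hr ÷ 128.8 units/mL = 10.16304 mL/hr
Duration = 250 mL ÷ 10.16304 mL/hr = 24.59893 hr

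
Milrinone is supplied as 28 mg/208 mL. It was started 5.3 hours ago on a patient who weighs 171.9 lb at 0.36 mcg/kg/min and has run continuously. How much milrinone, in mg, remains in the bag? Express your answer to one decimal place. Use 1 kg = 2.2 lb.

19.1 mg

Weight = 171.9 lb ÷ 2.2 lb/kg = 78.13636 kg
Dose = 0.36 mcg/kg/min × 78.13636 kg = 28.12909 mcg/min
28.12909 mcg/min × 60 min/hr = 1687.745 mcg/hr
Concentration = 28 mg ÷ 208 mL = 0.1346154 mg/mL = 134.6154 mcg/mL
Rate = 1687.745 mcg/hr ÷ 134.6154 mcg/mL = 12.53754 mL/hr
Volume infused = 12.53754 mL/hr × 5.3 hr = 66.44895 mL
Volume remaining = 208 − 66.44895 = 141.5511 mL
Drug remaining = 141.5511 mL × 134.6154 mcg/mL = 19054.95 mcg = 19.05495 mg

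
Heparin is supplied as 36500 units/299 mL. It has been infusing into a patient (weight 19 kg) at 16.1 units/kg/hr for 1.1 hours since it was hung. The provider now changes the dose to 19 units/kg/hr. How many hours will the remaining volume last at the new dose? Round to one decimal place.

100.2 hours

Initial rate:
Dose = 16.1 units/kg/hr × 19 kg = 305.9 units/hr
Concentration = 36500 units ÷ 299 mL = 122.0736 units/mL
Rate = 305.9 units/hr ÷ 122.0736 units/mL = 2.505866 mL/hr
Volume infused so far = 2.505866 mL/hr × 1.1 hr = 2.756452 mL
Volume remaining = 299 − 2.756452 = 296.2435 mL
New rate:
Dose = 19 units/kg/hr × 19 kg = 361 units/hr
Rate = 361 units/hr ÷ 122.0736 units/mL = 2.957233 mL/hr
Time remaining = 296.2435 mL ÷ 2.957233 mL/hr = 100.1759 hr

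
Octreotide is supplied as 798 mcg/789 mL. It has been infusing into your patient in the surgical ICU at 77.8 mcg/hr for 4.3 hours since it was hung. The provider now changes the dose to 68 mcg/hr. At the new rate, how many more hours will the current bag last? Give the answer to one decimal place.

Initial rate:
Concentration = 798 mcg ÷ 789 mL = 1.011407 mcg/mL
Rate = 77.8 mcg/hr ÷ 1.011407 mcg/mL = 76.92256 mL/hr
Volume infused so far = 76.92256 mL/hr × 4.3 hr = 330.767 mL
Volume remaining = 789 − 330.767 = 458.233 mL
New rate:
Rate = 68 mcg/hr ÷ 1.011407 mcg/mL = 67.23308 mL/hr
Time remaining = 458.233 mL ÷ 67.23308 mL/hr = 6.815588 hr

6.8 hours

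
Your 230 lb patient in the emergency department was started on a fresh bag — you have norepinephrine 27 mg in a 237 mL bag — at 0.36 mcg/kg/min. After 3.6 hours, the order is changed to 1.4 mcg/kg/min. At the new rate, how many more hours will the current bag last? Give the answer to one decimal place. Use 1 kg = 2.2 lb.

Initial rate:
Weight = 230 lb ÷ 2.2 lb/kg = 104.5455 kg
Dose = 0.36 mcg/kg/min × 104.5455 kg = 37.63636 mcg/min
37.63636 mcg/min × 60 min/hr = 2258.182 mcg/hr
Concentration = 27 mg ÷ 237 mL = 0.1139241 mg/mL = 113.9241 mcg/mL
Rate = 2258.182 mcg/hr ÷ 113.9241 mcg/mL = 19.82182 mL/hr
Volume infused so far = 19.82182 mL/hr × 3.6 hr = 71.35855 mL
Volume remaining = 237 − 71.35855 = 165.6415 mL
New rate:
Dose = 1.4 mcg/kg/min × 104.5455 kg = 146.3636 mcg/min
146.3636 mcg/min × 60 min/hr = 8781.818 mcg/hr
Rate = 8781.818 mcg/hr ÷ 113.9241 mcg/mL = 77.08485 mL/hr
Time remaining = 165.6415 mL ÷ 77.08485 mL/hr = 2.14882 hr

2.1 hours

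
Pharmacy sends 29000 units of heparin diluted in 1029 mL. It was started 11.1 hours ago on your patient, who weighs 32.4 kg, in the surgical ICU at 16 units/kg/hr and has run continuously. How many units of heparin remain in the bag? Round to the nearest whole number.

Dose = 16 units/kg/hr × 32.4 kg = 518.4 units/hr
Concentration = 29000 units ÷ 1029 mL = 28.1827 units/mL
Rate = 518.4 units/hr ÷ 28.1827 units/mL = 18.39426 mL/hr
Volume infused = 18.39426 mL/hr × 11.1 hr = 204.1763 mL
Volume remaining = 1029 − 204.1763 = 824.8237 mL
Drug remaining = 824.8237 mL × 28.1827 units/mL = 23245.76 units

23246 units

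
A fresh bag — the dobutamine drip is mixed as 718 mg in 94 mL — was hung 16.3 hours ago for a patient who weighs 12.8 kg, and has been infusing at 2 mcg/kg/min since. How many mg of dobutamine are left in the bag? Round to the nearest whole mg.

Dose = 2 mcg/kg/min × 12.8 kg = 25.6 mcg/min
25.6 mcg/min × 60 min/hr = 1536 mcg/hr
Concentration = 718 mg ÷ 94 mL = 7.638298 mg/mL = 7638.298 mcg/mL
Rate = 1536 mcg/hr ÷ 7638.298 mcg/mL = 0.2010919 mL/hr
Volume infused = 0.2010919 mL/hr × 16.3 hr = 3.277798 mL
Volume remaining = 94 − 3.277798 = 90.7222 mL
Drug remaining = 90.7222 mL × 7638.298 mcg/mL = 692963.2 mcg = 692.9632 mg

693 mg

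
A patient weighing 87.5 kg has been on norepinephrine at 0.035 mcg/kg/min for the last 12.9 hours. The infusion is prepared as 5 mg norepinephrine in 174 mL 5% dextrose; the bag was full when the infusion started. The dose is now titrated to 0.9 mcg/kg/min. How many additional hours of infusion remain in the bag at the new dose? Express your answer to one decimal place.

0.6 hours

Initial rate:
Dose = 0.035 mcg/kg/min × 87.5 kg = 3.0625 mcg/min
3.0625 mcg/min × 60 min/hr = 183.75 mcg/hr
Concentration = 5 mg ÷ 174 mL = 0.02873563 mg/mL = 28.73563 mcg/mL
Rate = 183.75 mcg/hr ÷ 28.73563 mcg/mL = 6.3945 mL/hr
Volume infused so far = 6.3945 mL/hr × 12.9 hr = 82.48905 mL
Volume remaining = 174 − 82.48905 = 91.51095 mL
New rate:
Dose = 0.9 mcg/kg/min × 87.5 kg = 78.75 mcg/min
78.75 mcg/min × 60 min/hr = 4725 mcg/hr
Rate = 4725 mcg/hr ÷ 28.73563 mcg/mL = 164.43 mL/hr
Time remaining = 91.51095 mL ÷ 164.43 mL/hr = 0.5565344 hr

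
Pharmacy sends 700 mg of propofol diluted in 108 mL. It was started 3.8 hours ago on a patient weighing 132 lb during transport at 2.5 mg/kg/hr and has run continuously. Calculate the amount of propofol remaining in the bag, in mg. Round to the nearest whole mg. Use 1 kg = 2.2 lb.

Weight = 132 lb ÷ 2.2 lb/kg = 60 kg
Dose = 2.5 mg/kg/hr × 60 kg = 150 mg/hr
Concentration = 700 mg ÷ 108 mL = 6.481481 mg/mL
Rate = 150 mg/hr ÷ 6.481481 mg/mL = 23.14286 mL/hr
Volume infused = 23.14286 mL/hr × 3.8 hr = 87.94286 mL
Volume remaining = 108 − 87.94286 = 20.05714 mL
Drug remaining = 20.05714 mL × 6.481481 mg/mL = 130 mg

130 mg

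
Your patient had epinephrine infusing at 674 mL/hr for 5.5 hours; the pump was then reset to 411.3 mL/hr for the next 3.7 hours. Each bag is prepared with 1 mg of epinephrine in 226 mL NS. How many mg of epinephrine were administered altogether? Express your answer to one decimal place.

Concentration = 1 mg ÷ 226 mL = 0.004424779 mg/mL
Stage 1: 674 mL/hr × 5.5 hr = 3707 mL → 3707 mL × 0.004424779 mg/mL = 16.40265 mg
Stage 2: 411.3 mL/hr × 3.7 hr = 1521.81 mL → 1521.81 mL × 0.004424779 mg/mL = 6.733673 mg
Total = 16.40265 + 6.733673 = 23.13633 mg

23.1 mg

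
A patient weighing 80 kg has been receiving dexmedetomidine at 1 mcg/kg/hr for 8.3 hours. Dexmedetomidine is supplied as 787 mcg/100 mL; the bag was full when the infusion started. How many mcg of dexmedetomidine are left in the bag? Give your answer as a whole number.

Dose = 1 mcg/kg/hr × 80 kg = 80 mcg/hr
Concentration = 787 mcg ÷ 100 mL = 7.87 mcg/mL
Rate = 80 mcg/hr ÷ 7.87 mcg/mL = 10.16518 mL/hr
Volume infused = 10.16518 mL/hr × 8.3 hr = 84.37103 mL
Volume remaining = 100 − 84.37103 = 15.62897 mL
Drug remaining = 15.62897 mL × 7.87 mcg/mL = 123 mcg

123 mcg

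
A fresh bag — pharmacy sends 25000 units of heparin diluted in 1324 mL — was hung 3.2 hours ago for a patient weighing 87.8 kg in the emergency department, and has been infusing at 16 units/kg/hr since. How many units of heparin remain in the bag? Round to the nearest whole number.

20505 units

Dose = 16 units/kg/hr × 87.8 kg = 1404.8 units/hr
Concentration = 25000 units ÷ 1324 mL = 18.88218 units/mL
Rate = 1404.8 units/hr ÷ 18.88218 units/mL = 74.39821 mL/hr
Volume infused = 74.39821 mL/hr × 3.2 hr = 238.0743 mL
Volume remaining = 1324 − 238.0743 = 1085.926 mL
Drug remaining = 1085.926 mL × 18.88218 units/mL = 20504.64 units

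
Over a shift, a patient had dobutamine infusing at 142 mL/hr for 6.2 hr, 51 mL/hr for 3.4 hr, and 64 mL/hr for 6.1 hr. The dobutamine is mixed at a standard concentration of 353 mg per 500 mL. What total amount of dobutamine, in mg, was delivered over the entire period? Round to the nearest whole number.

Concentration = 353 mg ÷ 500 mL = 0.706 mg/mL
Stage 1: 142 mL/hr × 6.2 hr = 880.4 mL → 880.4 mL × 0.706 mg/mL = 621.5624 mg
Stage 2: 51 mL/hr × 3.4 hr = 173.4 mL → 173.4 mL × 0.706 mg/mL = 122.4204 mg
Stage 3: 64 mL/hr × 6.1 hr = 390.4 mL → 390.4 mL × 0.706 mg/mL = 275.6224 mg
Total = 621.5624 + 122.4204 + 275.6224 = 1019.605 mg

1020 mg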